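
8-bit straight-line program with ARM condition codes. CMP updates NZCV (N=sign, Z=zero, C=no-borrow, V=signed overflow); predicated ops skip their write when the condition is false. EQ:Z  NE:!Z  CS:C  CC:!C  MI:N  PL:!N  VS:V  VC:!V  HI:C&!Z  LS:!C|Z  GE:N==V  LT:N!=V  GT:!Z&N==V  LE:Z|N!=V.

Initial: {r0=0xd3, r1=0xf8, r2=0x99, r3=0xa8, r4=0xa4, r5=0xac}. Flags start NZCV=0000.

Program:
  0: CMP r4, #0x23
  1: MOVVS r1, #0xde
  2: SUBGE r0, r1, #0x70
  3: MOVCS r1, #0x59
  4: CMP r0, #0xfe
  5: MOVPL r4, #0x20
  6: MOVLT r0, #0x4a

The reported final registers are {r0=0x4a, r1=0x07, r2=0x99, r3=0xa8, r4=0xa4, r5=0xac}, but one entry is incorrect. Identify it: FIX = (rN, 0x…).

[0] flags=1010 → (cmp)
[1] flags=1010 VS?F → skip
[2] flags=1010 GE?F → skip
[3] flags=1010 CS?T → r1=0x59
[4] flags=1000 → (cmp)
[5] flags=1000 PL?F → skip
[6] flags=1000 LT?T → r0=0x4a

FIX = (r1, 0x59)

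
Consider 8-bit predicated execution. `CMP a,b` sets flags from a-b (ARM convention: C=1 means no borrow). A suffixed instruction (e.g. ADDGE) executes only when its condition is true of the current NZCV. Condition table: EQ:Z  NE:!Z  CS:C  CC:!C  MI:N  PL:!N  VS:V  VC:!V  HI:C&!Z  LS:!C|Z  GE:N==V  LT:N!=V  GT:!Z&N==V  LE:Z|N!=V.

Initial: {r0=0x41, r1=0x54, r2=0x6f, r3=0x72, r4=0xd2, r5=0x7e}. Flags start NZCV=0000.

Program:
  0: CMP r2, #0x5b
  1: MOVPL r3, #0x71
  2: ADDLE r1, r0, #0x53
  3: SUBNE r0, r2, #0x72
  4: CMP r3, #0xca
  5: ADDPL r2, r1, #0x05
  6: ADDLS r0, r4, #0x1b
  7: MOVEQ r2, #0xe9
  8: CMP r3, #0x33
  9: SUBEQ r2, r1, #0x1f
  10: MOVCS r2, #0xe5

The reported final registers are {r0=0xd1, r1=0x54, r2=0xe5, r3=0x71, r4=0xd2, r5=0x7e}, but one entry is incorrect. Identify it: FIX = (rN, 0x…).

[0] flags=0010 → (cmp)
[1] flags=0010 PL?T → r3=0x71
[2] flags=0010 LE?F → skip
[3] flags=0010 NE?T → r0=0xfd
[4] flags=1001 → (cmp)
[5] flags=1001 PL?F → skip
[6] flags=1001 LS?T → r0=0xed
[7] flags=1001 EQ?F → skip
[8] flags=0010 → (cmp)
[9] flags=0010 EQ?F → skip
[10] flags=0010 CS?T → r2=0xe5

FIX = (r0, 0xed)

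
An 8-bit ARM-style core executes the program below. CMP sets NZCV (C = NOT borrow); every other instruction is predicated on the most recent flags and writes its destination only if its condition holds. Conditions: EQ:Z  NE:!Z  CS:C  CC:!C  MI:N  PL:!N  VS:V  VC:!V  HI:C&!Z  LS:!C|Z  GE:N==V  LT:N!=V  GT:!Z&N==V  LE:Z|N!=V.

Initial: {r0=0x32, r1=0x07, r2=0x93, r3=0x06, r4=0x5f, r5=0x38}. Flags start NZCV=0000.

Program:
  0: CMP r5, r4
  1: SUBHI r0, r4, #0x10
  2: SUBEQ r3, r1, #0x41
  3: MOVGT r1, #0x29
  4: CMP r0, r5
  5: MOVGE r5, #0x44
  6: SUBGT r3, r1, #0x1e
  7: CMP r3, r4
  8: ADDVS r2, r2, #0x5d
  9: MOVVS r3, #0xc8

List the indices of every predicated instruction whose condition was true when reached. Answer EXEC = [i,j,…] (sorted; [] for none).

EXEC = []

0: ✓ CMP  NZCV=1000
1: · SUBHI
2: · SUBEQ
3: · MOVGT
4: ✓ CMP  NZCV=1000
5: · MOVGE
6: · SUBGT
7: ✓ CMP  NZCV=1000
8: · ADDVS
9: · MOVVS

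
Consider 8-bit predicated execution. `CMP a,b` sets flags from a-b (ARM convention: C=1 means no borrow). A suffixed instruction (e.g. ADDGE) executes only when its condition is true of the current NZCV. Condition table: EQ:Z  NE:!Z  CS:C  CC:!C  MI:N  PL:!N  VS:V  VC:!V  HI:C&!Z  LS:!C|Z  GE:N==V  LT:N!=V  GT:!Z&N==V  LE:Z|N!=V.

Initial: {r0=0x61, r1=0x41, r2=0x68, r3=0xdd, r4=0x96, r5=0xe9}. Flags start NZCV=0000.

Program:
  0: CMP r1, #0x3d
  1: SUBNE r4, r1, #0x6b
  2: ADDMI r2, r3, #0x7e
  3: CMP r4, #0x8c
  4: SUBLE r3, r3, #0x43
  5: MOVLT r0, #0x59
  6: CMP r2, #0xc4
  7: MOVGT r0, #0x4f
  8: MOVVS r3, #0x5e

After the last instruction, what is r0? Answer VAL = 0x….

0: ✓ CMP  NZCV=0010
1: ✓ SUBNE  r4←0xd6
2: · ADDMI
3: ✓ CMP  NZCV=0010
4: · SUBLE
5: · MOVLT
6: ✓ CMP  NZCV=1001
7: ✓ MOVGT  r0←0x4f
8: ✓ MOVVS  r3←0x5e

VAL = 0x4f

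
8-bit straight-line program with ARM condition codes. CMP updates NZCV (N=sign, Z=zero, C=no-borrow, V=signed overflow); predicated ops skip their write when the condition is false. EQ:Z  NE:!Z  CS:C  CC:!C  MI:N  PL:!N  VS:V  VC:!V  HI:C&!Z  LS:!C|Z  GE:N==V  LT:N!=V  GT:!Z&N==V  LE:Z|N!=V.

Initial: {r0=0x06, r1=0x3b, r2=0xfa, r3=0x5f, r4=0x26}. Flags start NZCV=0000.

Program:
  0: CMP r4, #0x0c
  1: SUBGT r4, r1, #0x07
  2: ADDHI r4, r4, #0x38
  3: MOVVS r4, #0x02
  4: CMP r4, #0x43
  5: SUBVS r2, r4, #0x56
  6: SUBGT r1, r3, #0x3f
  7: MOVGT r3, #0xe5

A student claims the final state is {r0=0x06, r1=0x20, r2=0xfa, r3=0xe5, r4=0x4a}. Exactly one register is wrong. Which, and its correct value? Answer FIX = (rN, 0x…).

FIX = (r4, 0x6c)

[0] flags=0010 → (cmp)
[1] flags=0010 GT?T → r4=0x34
[2] flags=0010 HI?T → r4=0x6c
[3] flags=0010 VS?F → skip
[4] flags=0010 → (cmp)
[5] flags=0010 VS?F → skip
[6] flags=0010 GT?T → r1=0x20
[7] flags=0010 GT?T → r3=0xe5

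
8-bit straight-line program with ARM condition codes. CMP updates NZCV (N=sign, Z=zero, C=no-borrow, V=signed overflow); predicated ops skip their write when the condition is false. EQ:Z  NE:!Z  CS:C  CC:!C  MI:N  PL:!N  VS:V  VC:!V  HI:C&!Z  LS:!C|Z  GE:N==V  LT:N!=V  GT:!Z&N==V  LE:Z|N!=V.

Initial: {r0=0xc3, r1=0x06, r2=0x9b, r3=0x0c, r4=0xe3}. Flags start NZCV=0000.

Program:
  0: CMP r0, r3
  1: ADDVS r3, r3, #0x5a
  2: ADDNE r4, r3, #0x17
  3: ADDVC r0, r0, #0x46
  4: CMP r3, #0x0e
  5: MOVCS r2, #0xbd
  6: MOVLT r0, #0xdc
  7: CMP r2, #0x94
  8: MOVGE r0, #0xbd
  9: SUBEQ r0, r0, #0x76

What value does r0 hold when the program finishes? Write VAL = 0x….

[0] flags=1010 → (cmp)
[1] flags=1010 VS?F → skip
[2] flags=1010 NE?T → r4=0x23
[3] flags=1010 VC?T → r0=0x09
[4] flags=1000 → (cmp)
[5] flags=1000 CS?F → skip
[6] flags=1000 LT?T → r0=0xdc
[7] flags=0010 → (cmp)
[8] flags=0010 GE?T → r0=0xbd
[9] flags=0010 EQ?F → skip

VAL = 0xbd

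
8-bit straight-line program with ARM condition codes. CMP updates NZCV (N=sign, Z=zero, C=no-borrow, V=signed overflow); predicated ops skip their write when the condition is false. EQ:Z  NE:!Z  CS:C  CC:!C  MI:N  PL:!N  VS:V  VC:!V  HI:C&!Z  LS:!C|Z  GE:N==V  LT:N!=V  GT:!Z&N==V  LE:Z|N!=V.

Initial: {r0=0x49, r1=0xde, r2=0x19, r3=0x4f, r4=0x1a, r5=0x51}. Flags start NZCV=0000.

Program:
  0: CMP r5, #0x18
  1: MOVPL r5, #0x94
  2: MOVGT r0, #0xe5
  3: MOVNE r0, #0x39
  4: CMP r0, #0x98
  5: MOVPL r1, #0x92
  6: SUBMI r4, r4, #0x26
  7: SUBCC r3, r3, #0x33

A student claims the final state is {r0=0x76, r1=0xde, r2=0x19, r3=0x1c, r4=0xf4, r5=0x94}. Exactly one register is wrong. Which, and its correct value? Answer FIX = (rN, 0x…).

[0] flags=0010 → (cmp)
[1] flags=0010 PL?T → r5=0x94
[2] flags=0010 GT?T → r0=0xe5
[3] flags=0010 NE?T → r0=0x39
[4] flags=1001 → (cmp)
[5] flags=1001 PL?F → skip
[6] flags=1001 MI?T → r4=0xf4
[7] flags=1001 CC?T → r3=0x1c

FIX = (r0, 0x39)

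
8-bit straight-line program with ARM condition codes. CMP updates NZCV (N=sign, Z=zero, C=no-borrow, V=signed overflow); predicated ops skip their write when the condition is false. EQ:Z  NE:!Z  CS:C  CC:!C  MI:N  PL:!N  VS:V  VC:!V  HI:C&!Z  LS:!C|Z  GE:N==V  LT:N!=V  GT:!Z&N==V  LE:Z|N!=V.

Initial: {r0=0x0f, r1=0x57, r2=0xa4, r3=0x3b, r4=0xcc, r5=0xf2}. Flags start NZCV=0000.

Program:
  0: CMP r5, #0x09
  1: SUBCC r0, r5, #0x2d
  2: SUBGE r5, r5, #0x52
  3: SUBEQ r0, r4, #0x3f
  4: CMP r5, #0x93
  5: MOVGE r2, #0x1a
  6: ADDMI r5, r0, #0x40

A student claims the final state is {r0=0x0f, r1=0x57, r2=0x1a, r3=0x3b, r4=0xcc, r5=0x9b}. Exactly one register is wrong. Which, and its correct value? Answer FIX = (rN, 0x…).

0: ✓ CMP  NZCV=1010
1: · SUBCC
2: · SUBGE
3: · SUBEQ
4: ✓ CMP  NZCV=0010
5: ✓ MOVGE  r2←0x1a
6: · ADDMI

FIX = (r5, 0xf2)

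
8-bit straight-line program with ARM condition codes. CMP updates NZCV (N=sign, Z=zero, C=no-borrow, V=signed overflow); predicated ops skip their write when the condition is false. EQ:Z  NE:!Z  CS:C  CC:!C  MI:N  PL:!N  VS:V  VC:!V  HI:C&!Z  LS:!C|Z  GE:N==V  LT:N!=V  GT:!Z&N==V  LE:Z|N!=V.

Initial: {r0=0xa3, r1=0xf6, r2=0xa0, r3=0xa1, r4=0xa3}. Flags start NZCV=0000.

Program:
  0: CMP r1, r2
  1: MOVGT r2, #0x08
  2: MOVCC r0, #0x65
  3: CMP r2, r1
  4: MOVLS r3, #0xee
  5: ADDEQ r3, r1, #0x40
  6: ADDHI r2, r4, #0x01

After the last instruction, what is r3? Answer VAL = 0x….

VAL = 0xee

0: ✓ CMP  NZCV=0010
1: ✓ MOVGT  r2←0x08
2: · MOVCC
3: ✓ CMP  NZCV=0000
4: ✓ MOVLS  r3←0xee
5: · ADDEQ
6: · ADDHI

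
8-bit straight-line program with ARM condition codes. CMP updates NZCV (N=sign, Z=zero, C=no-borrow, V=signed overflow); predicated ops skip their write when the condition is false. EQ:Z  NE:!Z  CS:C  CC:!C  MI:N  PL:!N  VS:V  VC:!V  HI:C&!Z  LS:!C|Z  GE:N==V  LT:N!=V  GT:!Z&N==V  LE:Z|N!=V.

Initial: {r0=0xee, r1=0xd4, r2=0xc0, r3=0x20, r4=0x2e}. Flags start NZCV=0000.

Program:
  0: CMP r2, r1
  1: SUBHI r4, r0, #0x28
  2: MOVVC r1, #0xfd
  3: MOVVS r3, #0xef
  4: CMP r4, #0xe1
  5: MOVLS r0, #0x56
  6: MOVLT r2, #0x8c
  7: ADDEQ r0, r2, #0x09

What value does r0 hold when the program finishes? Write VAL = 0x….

VAL = 0x56

[0] flags=1000 → (cmp)
[1] flags=1000 HI?F → skip
[2] flags=1000 VC?T → r1=0xfd
[3] flags=1000 VS?F → skip
[4] flags=0000 → (cmp)
[5] flags=0000 LS?T → r0=0x56
[6] flags=0000 LT?F → skip
[7] flags=0000 EQ?F → skip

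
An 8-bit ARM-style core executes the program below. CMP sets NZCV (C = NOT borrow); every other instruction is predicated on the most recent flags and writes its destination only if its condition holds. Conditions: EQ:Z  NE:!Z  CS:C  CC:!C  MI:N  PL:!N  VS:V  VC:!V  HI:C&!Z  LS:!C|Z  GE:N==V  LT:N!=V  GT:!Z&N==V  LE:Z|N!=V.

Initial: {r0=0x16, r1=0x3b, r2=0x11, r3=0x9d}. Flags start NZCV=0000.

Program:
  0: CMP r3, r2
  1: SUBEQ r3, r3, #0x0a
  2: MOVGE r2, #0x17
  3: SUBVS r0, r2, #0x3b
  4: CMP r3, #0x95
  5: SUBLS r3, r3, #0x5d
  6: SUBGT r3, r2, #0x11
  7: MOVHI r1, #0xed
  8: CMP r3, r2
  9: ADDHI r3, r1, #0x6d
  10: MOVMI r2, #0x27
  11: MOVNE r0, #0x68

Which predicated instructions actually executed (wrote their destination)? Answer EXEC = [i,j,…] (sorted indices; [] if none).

EXEC = [6,7,10,11]

[0] flags=1010 → (cmp)
[1] flags=1010 EQ?F → skip
[2] flags=1010 GE?F → skip
[3] flags=1010 VS?F → skip
[4] flags=0010 → (cmp)
[5] flags=0010 LS?F → skip
[6] flags=0010 GT?T → r3=0x00
[7] flags=0010 HI?T → r1=0xed
[8] flags=1000 → (cmp)
[9] flags=1000 HI?F → skip
[10] flags=1000 MI?T → r2=0x27
[11] flags=1000 NE?T → r0=0x68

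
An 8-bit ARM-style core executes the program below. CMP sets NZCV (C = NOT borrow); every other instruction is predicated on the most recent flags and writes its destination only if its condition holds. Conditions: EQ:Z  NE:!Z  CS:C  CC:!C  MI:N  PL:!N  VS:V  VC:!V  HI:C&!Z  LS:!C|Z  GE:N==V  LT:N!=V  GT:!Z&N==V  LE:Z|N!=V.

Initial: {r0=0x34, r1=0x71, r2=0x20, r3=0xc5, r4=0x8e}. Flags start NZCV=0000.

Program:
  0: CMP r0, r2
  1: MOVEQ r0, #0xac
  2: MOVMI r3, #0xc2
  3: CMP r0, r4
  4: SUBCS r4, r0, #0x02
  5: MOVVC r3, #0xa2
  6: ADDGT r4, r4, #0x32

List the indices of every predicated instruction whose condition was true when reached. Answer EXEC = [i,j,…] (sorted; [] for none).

EXEC = [6]

[0] flags=0010 → (cmp)
[1] flags=0010 EQ?F → skip
[2] flags=0010 MI?F → skip
[3] flags=1001 → (cmp)
[4] flags=1001 CS?F → skip
[5] flags=1001 VC?F → skip
[6] flags=1001 GT?T → r4=0xc0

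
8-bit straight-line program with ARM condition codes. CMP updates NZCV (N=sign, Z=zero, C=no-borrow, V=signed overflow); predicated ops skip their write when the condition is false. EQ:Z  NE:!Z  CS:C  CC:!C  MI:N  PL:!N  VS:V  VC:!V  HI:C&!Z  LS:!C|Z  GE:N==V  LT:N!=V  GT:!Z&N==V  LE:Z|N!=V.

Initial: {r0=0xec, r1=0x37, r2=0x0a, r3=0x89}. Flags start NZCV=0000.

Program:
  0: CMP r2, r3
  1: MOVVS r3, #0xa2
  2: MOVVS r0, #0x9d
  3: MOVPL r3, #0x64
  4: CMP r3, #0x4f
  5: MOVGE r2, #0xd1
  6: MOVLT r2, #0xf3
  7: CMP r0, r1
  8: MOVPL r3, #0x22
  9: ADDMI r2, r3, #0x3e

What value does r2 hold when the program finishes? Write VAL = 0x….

[0] flags=1001 → (cmp)
[1] flags=1001 VS?T → r3=0xa2
[2] flags=1001 VS?T → r0=0x9d
[3] flags=1001 PL?F → skip
[4] flags=0011 → (cmp)
[5] flags=0011 GE?F → skip
[6] flags=0011 LT?T → r2=0xf3
[7] flags=0011 → (cmp)
[8] flags=0011 PL?T → r3=0x22
[9] flags=0011 MI?F → skip

VAL = 0xf3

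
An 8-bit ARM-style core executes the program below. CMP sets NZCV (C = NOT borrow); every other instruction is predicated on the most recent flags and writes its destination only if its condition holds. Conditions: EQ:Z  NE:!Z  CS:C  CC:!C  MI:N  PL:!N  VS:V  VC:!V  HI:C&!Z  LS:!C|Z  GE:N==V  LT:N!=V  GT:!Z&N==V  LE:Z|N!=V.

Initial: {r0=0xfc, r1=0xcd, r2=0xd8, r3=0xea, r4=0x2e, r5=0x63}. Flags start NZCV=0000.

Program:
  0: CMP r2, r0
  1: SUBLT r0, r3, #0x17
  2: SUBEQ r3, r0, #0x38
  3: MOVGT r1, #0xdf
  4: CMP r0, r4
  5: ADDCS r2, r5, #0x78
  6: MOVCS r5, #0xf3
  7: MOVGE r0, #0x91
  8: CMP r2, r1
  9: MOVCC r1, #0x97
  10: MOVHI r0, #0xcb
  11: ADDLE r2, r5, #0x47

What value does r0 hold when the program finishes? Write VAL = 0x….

[0] flags=1000 → (cmp)
[1] flags=1000 LT?T → r0=0xd3
[2] flags=1000 EQ?F → skip
[3] flags=1000 GT?F → skip
[4] flags=1010 → (cmp)
[5] flags=1010 CS?T → r2=0xdb
[6] flags=1010 CS?T → r5=0xf3
[7] flags=1010 GE?F → skip
[8] flags=0010 → (cmp)
[9] flags=0010 CC?F → skip
[10] flags=0010 HI?T → r0=0xcb
[11] flags=0010 LE?F → skip

VAL = 0xcb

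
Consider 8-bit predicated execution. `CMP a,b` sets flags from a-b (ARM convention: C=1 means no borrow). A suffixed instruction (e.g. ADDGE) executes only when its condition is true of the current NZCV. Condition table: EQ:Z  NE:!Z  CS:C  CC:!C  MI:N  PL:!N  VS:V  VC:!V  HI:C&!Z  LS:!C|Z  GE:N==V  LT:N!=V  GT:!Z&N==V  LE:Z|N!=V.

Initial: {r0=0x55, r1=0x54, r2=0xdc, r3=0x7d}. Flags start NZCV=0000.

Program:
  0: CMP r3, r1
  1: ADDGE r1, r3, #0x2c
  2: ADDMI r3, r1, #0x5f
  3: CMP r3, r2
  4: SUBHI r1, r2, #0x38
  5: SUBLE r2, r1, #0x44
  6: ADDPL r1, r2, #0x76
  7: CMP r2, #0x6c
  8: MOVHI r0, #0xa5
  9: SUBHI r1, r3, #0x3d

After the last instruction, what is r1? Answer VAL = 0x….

[0] flags=0010 → (cmp)
[1] flags=0010 GE?T → r1=0xa9
[2] flags=0010 MI?F → skip
[3] flags=1001 → (cmp)
[4] flags=1001 HI?F → skip
[5] flags=1001 LE?F → skip
[6] flags=1001 PL?F → skip
[7] flags=0011 → (cmp)
[8] flags=0011 HI?T → r0=0xa5
[9] flags=0011 HI?T → r1=0x40

VAL = 0x40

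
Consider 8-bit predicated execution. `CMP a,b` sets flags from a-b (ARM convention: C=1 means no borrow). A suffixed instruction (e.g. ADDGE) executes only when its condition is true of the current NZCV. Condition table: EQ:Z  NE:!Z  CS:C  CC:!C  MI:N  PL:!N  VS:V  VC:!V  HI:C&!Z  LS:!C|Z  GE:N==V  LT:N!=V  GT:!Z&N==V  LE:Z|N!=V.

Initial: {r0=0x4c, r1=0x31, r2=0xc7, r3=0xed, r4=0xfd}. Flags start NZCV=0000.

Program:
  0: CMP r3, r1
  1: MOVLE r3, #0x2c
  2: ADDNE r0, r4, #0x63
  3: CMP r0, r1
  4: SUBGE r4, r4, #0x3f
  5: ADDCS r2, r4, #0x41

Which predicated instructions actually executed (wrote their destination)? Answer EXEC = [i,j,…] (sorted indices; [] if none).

0: ✓ CMP  NZCV=1010
1: ✓ MOVLE  r3←0x2c
2: ✓ ADDNE  r0←0x60
3: ✓ CMP  NZCV=0010
4: ✓ SUBGE  r4←0xbe
5: ✓ ADDCS  r2←0xff

EXEC = [1,2,4,5]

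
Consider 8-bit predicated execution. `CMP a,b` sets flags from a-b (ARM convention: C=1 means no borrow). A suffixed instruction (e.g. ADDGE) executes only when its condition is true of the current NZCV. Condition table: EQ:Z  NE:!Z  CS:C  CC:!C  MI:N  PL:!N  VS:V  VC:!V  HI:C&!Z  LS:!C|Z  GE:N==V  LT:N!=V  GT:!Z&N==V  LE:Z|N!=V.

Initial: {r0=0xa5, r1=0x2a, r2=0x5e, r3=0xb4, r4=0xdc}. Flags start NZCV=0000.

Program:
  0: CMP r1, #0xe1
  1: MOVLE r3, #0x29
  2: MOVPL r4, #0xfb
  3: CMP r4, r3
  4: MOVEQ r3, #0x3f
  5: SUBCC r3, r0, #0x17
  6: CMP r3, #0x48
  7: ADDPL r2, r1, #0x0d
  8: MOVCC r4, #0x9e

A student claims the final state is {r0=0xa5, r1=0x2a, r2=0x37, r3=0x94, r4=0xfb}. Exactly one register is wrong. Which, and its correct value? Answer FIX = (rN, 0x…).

[0] flags=0000 → (cmp)
[1] flags=0000 LE?F → skip
[2] flags=0000 PL?T → r4=0xfb
[3] flags=0010 → (cmp)
[4] flags=0010 EQ?F → skip
[5] flags=0010 CC?F → skip
[6] flags=0011 → (cmp)
[7] flags=0011 PL?T → r2=0x37
[8] flags=0011 CC?F → skip

FIX = (r3, 0xb4)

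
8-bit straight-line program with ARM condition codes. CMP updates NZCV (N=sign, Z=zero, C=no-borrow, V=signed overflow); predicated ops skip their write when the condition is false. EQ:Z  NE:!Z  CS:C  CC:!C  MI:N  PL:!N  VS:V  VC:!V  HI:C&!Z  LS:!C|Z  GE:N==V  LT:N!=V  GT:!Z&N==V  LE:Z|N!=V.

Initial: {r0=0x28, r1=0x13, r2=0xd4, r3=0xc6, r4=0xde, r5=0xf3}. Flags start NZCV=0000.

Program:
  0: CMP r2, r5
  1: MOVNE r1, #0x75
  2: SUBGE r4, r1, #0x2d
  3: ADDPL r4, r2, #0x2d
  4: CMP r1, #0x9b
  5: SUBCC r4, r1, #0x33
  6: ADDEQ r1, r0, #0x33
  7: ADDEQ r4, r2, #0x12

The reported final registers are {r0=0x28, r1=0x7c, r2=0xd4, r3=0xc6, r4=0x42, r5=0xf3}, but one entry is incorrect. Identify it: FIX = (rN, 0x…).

FIX = (r1, 0x75)

0: ✓ CMP  NZCV=1000
1: ✓ MOVNE  r1←0x75
2: · SUBGE
3: · ADDPL
4: ✓ CMP  NZCV=1001
5: ✓ SUBCC  r4←0x42
6: · ADDEQ
7: · ADDEQ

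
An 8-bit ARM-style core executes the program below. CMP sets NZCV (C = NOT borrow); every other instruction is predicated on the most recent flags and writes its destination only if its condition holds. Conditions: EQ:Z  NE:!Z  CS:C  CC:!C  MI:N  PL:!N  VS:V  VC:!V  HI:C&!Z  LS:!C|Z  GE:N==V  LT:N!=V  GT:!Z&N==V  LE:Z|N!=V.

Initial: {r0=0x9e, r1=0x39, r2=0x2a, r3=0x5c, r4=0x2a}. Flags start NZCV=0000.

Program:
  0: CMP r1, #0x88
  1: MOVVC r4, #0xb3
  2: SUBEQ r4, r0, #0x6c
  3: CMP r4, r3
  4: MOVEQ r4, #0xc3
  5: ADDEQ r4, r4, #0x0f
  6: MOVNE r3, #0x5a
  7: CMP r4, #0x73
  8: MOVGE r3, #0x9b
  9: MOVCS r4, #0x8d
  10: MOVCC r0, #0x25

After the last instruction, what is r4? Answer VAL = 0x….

VAL = 0x2a

[0] flags=1001 → (cmp)
[1] flags=1001 VC?F → skip
[2] flags=1001 EQ?F → skip
[3] flags=1000 → (cmp)
[4] flags=1000 EQ?F → skip
[5] flags=1000 EQ?F → skip
[6] flags=1000 NE?T → r3=0x5a
[7] flags=1000 → (cmp)
[8] flags=1000 GE?F → skip
[9] flags=1000 CS?F → skip
[10] flags=1000 CC?T → r0=0x25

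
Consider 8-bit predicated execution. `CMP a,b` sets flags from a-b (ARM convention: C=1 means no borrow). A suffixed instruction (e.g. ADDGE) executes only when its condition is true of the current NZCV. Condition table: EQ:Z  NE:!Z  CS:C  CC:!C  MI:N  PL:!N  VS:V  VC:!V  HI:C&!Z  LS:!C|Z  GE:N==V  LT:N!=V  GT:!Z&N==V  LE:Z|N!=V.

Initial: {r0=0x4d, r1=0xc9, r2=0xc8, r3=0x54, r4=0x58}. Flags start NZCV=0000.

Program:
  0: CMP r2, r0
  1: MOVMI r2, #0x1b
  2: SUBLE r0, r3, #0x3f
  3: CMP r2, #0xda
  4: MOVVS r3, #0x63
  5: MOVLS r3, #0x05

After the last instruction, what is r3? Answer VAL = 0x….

0: ✓ CMP  NZCV=0011
1: · MOVMI
2: ✓ SUBLE  r0←0x15
3: ✓ CMP  NZCV=1000
4: · MOVVS
5: ✓ MOVLS  r3←0x05

VAL = 0x05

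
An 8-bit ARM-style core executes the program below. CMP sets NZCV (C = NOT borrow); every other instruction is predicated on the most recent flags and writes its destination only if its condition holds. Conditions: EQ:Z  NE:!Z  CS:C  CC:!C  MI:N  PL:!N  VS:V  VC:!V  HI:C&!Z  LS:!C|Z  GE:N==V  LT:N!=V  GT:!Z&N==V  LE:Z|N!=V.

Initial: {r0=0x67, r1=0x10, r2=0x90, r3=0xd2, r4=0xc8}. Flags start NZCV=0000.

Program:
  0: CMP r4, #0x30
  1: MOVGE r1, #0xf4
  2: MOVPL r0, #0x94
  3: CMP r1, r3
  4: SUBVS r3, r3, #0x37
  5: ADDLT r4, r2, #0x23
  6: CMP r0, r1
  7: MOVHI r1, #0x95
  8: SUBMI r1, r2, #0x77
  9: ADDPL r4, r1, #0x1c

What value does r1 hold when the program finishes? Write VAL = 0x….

[0] flags=1010 → (cmp)
[1] flags=1010 GE?F → skip
[2] flags=1010 PL?F → skip
[3] flags=0000 → (cmp)
[4] flags=0000 VS?F → skip
[5] flags=0000 LT?F → skip
[6] flags=0010 → (cmp)
[7] flags=0010 HI?T → r1=0x95
[8] flags=0010 MI?F → skip
[9] flags=0010 PL?T → r4=0xb1

VAL = 0x95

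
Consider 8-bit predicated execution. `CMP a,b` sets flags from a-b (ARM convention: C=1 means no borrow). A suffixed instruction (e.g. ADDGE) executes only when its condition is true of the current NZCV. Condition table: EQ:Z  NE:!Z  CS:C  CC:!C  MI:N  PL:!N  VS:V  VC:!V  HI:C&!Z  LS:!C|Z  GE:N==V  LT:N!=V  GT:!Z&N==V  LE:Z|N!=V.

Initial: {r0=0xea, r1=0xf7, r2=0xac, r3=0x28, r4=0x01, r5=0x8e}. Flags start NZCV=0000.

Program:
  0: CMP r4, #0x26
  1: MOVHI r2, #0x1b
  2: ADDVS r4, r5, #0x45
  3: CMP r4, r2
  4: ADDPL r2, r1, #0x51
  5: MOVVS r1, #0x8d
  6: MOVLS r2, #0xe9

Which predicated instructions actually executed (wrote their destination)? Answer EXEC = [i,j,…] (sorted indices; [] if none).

EXEC = [4,6]

[0] flags=1000 → (cmp)
[1] flags=1000 HI?F → skip
[2] flags=1000 VS?F → skip
[3] flags=0000 → (cmp)
[4] flags=0000 PL?T → r2=0x48
[5] flags=0000 VS?F → skip
[6] flags=0000 LS?T → r2=0xe9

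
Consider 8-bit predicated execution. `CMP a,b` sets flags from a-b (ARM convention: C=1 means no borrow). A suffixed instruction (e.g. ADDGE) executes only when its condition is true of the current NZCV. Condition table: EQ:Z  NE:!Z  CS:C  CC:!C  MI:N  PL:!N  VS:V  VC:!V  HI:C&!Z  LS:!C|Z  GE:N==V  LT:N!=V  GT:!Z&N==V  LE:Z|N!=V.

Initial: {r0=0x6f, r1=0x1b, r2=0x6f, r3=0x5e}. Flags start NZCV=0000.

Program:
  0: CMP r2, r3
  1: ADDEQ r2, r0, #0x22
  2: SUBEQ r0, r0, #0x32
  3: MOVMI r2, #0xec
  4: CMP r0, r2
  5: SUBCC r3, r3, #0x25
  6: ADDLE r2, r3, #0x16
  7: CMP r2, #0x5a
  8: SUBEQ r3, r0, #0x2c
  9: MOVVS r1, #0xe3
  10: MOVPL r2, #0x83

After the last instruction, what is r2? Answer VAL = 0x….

VAL = 0x83

0: ✓ CMP  NZCV=0010
1: · ADDEQ
2: · SUBEQ
3: · MOVMI
4: ✓ CMP  NZCV=0110
5: · SUBCC
6: ✓ ADDLE  r2←0x74
7: ✓ CMP  NZCV=0010
8: · SUBEQ
9: · MOVVS
10: ✓ MOVPL  r2←0x83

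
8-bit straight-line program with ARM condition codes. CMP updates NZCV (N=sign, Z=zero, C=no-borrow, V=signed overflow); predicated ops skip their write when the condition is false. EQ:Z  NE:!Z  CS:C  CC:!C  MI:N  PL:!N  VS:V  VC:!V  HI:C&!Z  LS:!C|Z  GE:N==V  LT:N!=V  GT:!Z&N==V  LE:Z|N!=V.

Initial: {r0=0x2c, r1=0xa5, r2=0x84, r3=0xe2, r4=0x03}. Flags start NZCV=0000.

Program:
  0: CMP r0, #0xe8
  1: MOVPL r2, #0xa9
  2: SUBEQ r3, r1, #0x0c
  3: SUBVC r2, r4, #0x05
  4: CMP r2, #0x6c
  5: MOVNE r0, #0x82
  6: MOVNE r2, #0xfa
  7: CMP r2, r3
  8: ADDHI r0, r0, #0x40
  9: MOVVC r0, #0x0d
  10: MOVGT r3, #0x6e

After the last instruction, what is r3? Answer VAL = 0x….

[0] flags=0000 → (cmp)
[1] flags=0000 PL?T → r2=0xa9
[2] flags=0000 EQ?F → skip
[3] flags=0000 VC?T → r2=0xfe
[4] flags=1010 → (cmp)
[5] flags=1010 NE?T → r0=0x82
[6] flags=1010 NE?T → r2=0xfa
[7] flags=0010 → (cmp)
[8] flags=0010 HI?T → r0=0xc2
[9] flags=0010 VC?T → r0=0x0d
[10] flags=0010 GT?T → r3=0x6e

VAL = 0x6e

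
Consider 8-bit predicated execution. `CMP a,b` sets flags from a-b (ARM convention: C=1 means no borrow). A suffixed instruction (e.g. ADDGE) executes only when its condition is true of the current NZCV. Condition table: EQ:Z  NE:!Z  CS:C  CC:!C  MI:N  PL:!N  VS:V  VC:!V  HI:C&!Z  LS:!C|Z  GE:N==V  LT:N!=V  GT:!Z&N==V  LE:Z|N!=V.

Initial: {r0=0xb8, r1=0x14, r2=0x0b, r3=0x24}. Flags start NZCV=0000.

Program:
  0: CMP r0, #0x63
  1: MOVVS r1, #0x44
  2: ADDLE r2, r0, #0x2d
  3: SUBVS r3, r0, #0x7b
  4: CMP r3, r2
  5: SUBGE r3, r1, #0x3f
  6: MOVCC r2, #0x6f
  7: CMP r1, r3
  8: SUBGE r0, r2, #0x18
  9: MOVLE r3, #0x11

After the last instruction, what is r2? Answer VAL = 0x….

[0] flags=0011 → (cmp)
[1] flags=0011 VS?T → r1=0x44
[2] flags=0011 LE?T → r2=0xe5
[3] flags=0011 VS?T → r3=0x3d
[4] flags=0000 → (cmp)
[5] flags=0000 GE?T → r3=0x05
[6] flags=0000 CC?T → r2=0x6f
[7] flags=0010 → (cmp)
[8] flags=0010 GE?T → r0=0x57
[9] flags=0010 LE?F → skip

VAL = 0x6f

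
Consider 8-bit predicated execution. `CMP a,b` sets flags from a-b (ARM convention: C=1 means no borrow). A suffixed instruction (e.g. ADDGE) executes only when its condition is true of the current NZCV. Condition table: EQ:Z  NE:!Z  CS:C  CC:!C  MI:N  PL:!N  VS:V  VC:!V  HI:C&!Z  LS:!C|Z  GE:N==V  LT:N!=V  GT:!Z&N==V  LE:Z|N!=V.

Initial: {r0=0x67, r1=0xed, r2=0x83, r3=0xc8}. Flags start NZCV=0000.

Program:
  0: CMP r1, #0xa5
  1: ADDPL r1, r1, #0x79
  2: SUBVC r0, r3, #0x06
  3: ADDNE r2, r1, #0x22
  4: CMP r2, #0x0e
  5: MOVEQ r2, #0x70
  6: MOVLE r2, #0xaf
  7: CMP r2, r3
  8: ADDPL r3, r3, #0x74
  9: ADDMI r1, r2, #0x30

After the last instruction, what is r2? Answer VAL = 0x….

0: ✓ CMP  NZCV=0010
1: ✓ ADDPL  r1←0x66
2: ✓ SUBVC  r0←0xc2
3: ✓ ADDNE  r2←0x88
4: ✓ CMP  NZCV=0011
5: · MOVEQ
6: ✓ MOVLE  r2←0xaf
7: ✓ CMP  NZCV=1000
8: · ADDPL
9: ✓ ADDMI  r1←0xdf

VAL = 0xaf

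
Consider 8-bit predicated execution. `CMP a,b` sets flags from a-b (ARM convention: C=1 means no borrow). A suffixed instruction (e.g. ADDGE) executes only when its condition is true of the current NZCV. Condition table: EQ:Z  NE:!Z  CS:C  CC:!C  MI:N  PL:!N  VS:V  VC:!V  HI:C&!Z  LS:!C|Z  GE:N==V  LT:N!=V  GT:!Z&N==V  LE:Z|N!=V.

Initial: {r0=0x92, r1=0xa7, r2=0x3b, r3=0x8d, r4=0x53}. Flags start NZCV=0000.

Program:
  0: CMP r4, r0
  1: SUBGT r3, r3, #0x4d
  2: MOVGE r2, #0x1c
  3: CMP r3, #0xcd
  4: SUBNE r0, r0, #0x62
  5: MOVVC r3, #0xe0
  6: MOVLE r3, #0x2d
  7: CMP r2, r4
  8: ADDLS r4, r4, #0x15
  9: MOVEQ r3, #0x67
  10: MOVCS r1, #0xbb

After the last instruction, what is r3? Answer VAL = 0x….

[0] flags=1001 → (cmp)
[1] flags=1001 GT?T → r3=0x40
[2] flags=1001 GE?T → r2=0x1c
[3] flags=0000 → (cmp)
[4] flags=0000 NE?T → r0=0x30
[5] flags=0000 VC?T → r3=0xe0
[6] flags=0000 LE?F → skip
[7] flags=1000 → (cmp)
[8] flags=1000 LS?T → r4=0x68
[9] flags=1000 EQ?F → skip
[10] flags=1000 CS?F → skip

VAL = 0xe0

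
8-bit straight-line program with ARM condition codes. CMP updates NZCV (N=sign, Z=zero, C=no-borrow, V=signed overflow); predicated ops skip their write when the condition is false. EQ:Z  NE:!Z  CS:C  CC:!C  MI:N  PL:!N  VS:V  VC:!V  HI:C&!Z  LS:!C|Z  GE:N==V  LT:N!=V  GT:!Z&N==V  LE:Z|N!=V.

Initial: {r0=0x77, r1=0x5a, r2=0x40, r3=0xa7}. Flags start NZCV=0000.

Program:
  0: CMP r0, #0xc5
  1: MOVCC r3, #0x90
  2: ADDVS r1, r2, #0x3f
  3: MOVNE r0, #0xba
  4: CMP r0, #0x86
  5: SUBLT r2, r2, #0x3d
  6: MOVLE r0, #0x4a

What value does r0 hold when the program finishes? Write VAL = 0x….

0: ✓ CMP  NZCV=1001
1: ✓ MOVCC  r3←0x90
2: ✓ ADDVS  r1←0x7f
3: ✓ MOVNE  r0←0xba
4: ✓ CMP  NZCV=0010
5: · SUBLT
6: · MOVLE

VAL = 0xba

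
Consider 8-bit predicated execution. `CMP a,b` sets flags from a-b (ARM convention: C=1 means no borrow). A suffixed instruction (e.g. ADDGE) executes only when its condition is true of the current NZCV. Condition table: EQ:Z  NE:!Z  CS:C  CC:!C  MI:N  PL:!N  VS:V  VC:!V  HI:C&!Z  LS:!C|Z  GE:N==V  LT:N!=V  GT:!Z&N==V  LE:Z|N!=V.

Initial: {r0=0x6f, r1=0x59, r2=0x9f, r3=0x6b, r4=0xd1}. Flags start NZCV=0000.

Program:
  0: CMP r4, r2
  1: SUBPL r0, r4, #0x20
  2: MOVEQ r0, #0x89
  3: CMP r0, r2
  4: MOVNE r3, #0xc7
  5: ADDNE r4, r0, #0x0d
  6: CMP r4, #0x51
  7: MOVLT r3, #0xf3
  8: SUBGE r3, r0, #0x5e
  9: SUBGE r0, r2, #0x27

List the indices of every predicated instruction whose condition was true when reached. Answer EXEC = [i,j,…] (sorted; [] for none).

EXEC = [1,4,5,7]

[0] flags=0010 → (cmp)
[1] flags=0010 PL?T → r0=0xb1
[2] flags=0010 EQ?F → skip
[3] flags=0010 → (cmp)
[4] flags=0010 NE?T → r3=0xc7
[5] flags=0010 NE?T → r4=0xbe
[6] flags=0011 → (cmp)
[7] flags=0011 LT?T → r3=0xf3
[8] flags=0011 GE?F → skip
[9] flags=0011 GE?F → skip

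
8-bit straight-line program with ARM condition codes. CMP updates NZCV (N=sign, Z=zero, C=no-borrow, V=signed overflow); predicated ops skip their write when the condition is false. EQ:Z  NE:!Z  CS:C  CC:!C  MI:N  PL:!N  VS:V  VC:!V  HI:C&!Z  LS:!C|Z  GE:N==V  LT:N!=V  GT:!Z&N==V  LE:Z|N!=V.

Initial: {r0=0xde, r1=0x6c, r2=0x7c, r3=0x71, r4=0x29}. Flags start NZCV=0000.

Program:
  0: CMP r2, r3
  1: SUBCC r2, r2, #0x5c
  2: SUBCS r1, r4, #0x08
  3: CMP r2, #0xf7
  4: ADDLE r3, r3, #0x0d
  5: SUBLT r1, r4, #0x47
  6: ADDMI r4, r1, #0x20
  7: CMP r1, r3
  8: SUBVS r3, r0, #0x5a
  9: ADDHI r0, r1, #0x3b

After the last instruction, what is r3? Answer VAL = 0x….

VAL = 0x71

0: ✓ CMP  NZCV=0010
1: · SUBCC
2: ✓ SUBCS  r1←0x21
3: ✓ CMP  NZCV=1001
4: · ADDLE
5: · SUBLT
6: ✓ ADDMI  r4←0x41
7: ✓ CMP  NZCV=1000
8: · SUBVS
9: · ADDHI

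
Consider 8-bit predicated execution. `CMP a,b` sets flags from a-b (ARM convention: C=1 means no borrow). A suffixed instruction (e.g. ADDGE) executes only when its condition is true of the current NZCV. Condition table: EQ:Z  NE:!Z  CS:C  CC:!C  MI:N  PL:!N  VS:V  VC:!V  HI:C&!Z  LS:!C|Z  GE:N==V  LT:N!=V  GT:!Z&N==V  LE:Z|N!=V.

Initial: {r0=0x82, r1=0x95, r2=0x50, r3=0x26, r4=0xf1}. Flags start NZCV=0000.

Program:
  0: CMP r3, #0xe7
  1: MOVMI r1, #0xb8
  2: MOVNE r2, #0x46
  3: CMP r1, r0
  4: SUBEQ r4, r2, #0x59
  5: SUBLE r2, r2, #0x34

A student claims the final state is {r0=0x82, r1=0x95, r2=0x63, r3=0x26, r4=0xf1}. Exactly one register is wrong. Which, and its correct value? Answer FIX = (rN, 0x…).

[0] flags=0000 → (cmp)
[1] flags=0000 MI?F → skip
[2] flags=0000 NE?T → r2=0x46
[3] flags=0010 → (cmp)
[4] flags=0010 EQ?F → skip
[5] flags=0010 LE?F → skip

FIX = (r2, 0x46)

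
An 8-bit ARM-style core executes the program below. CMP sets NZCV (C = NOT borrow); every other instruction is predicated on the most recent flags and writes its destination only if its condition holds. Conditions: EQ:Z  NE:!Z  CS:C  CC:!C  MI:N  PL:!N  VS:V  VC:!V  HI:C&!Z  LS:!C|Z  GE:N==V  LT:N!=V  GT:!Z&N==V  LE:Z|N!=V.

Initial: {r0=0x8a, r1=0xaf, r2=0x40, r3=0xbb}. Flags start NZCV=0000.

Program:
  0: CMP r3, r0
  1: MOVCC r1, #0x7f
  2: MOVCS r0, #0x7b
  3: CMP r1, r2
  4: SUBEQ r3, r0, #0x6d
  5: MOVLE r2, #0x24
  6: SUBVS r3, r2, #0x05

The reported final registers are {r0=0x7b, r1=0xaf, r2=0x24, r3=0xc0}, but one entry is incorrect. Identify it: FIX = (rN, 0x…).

[0] flags=0010 → (cmp)
[1] flags=0010 CC?F → skip
[2] flags=0010 CS?T → r0=0x7b
[3] flags=0011 → (cmp)
[4] flags=0011 EQ?F → skip
[5] flags=0011 LE?T → r2=0x24
[6] flags=0011 VS?T → r3=0x1f

FIX = (r3, 0x1f)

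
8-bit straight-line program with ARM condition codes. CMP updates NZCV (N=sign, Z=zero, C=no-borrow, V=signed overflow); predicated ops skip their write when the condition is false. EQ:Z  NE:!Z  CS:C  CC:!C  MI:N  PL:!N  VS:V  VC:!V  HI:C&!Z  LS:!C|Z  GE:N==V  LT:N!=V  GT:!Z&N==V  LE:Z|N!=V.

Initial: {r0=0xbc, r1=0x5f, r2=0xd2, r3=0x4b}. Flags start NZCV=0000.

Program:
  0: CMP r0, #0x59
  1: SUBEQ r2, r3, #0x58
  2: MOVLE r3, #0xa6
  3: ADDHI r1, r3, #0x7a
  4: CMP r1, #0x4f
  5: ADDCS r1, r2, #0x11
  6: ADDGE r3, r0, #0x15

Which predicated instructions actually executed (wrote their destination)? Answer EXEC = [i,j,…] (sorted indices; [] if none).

EXEC = [2,3]

[0] flags=0011 → (cmp)
[1] flags=0011 EQ?F → skip
[2] flags=0011 LE?T → r3=0xa6
[3] flags=0011 HI?T → r1=0x20
[4] flags=1000 → (cmp)
[5] flags=1000 CS?F → skip
[6] flags=1000 GE?F → skip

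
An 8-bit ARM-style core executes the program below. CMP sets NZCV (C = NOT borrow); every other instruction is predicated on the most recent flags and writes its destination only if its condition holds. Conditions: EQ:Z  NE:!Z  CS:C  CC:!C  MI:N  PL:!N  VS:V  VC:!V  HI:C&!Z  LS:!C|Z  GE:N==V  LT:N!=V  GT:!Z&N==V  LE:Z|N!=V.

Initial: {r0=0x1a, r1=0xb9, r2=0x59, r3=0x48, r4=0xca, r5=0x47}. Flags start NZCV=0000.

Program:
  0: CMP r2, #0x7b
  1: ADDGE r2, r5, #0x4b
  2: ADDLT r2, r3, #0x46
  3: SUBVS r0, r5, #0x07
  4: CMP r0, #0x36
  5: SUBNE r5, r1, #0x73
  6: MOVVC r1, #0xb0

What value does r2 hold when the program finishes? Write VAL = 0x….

VAL = 0x8e

[0] flags=1000 → (cmp)
[1] flags=1000 GE?F → skip
[2] flags=1000 LT?T → r2=0x8e
[3] flags=1000 VS?F → skip
[4] flags=1000 → (cmp)
[5] flags=1000 NE?T → r5=0x46
[6] flags=1000 VC?T → r1=0xb0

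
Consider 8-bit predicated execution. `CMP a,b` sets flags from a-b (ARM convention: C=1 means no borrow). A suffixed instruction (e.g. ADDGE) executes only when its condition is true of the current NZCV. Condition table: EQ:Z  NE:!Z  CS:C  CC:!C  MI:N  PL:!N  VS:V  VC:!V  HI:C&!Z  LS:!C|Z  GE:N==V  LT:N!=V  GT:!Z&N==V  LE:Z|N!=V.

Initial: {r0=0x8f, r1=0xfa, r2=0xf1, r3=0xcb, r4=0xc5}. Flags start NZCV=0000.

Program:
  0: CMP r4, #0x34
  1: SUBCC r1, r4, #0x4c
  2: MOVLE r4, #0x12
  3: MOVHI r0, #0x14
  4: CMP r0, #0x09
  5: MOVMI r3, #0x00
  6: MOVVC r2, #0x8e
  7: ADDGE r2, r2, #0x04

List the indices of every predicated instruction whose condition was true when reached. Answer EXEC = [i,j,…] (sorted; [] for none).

EXEC = [2,3,6,7]

[0] flags=1010 → (cmp)
[1] flags=1010 CC?F → skip
[2] flags=1010 LE?T → r4=0x12
[3] flags=1010 HI?T → r0=0x14
[4] flags=0010 → (cmp)
[5] flags=0010 MI?F → skip
[6] flags=0010 VC?T → r2=0x8e
[7] flags=0010 GE?T → r2=0x92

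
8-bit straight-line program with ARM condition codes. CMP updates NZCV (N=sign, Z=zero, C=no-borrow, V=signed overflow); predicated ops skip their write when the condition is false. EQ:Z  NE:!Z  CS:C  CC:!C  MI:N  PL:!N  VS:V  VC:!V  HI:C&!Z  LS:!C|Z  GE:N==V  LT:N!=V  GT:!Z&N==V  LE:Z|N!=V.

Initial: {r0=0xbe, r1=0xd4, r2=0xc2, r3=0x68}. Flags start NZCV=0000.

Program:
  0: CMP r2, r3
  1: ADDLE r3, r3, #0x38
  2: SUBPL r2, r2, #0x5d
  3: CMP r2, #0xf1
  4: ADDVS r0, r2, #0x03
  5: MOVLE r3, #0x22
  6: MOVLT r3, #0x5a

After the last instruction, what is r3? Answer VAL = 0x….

[0] flags=0011 → (cmp)
[1] flags=0011 LE?T → r3=0xa0
[2] flags=0011 PL?T → r2=0x65
[3] flags=0000 → (cmp)
[4] flags=0000 VS?F → skip
[5] flags=0000 LE?F → skip
[6] flags=0000 LT?F → skip

VAL = 0xa0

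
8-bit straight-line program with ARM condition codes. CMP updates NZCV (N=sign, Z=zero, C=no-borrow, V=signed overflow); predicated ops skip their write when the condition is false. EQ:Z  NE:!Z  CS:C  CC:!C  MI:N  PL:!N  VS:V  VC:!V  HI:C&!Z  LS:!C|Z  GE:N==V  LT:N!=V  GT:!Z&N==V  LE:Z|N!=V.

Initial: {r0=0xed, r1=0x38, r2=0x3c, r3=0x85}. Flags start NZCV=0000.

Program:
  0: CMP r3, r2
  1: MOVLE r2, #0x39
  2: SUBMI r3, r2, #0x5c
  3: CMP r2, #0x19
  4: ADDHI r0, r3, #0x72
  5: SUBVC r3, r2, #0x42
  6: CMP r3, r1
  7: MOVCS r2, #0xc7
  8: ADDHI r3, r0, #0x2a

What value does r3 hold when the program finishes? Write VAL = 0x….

0: ✓ CMP  NZCV=0011
1: ✓ MOVLE  r2←0x39
2: · SUBMI
3: ✓ CMP  NZCV=0010
4: ✓ ADDHI  r0←0xf7
5: ✓ SUBVC  r3←0xf7
6: ✓ CMP  NZCV=1010
7: ✓ MOVCS  r2←0xc7
8: ✓ ADDHI  r3←0x21

VAL = 0x21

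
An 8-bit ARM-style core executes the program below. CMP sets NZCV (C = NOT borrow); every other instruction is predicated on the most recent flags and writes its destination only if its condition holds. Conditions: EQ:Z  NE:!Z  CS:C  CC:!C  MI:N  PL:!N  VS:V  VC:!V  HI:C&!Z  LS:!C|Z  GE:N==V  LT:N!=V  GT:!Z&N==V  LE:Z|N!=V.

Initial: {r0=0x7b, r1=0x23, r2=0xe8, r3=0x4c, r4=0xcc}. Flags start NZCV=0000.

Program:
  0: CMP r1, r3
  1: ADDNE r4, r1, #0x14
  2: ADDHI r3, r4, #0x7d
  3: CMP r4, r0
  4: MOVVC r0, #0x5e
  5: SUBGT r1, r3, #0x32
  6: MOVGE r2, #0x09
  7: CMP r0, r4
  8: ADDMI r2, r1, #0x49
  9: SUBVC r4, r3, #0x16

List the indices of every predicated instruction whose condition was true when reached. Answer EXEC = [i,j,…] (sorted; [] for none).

0: ✓ CMP  NZCV=1000
1: ✓ ADDNE  r4←0x37
2: · ADDHI
3: ✓ CMP  NZCV=1000
4: ✓ MOVVC  r0←0x5e
5: · SUBGT
6: · MOVGE
7: ✓ CMP  NZCV=0010
8: · ADDMI
9: ✓ SUBVC  r4←0x36

EXEC = [1,4,9]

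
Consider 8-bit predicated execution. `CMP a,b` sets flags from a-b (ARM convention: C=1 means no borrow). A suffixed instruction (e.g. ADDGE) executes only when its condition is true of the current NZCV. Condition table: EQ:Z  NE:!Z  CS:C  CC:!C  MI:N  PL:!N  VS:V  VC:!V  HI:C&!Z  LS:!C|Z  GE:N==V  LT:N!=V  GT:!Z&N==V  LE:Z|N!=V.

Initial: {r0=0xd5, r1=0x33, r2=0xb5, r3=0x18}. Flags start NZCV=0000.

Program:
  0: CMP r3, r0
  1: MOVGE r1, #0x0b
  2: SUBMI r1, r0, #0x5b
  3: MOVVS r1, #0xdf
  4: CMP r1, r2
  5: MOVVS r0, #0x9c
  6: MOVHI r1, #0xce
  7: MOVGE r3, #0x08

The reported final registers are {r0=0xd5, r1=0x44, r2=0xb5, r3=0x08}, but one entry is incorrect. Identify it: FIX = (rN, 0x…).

FIX = (r1, 0x0b)

0: ✓ CMP  NZCV=0000
1: ✓ MOVGE  r1←0x0b
2: · SUBMI
3: · MOVVS
4: ✓ CMP  NZCV=0000
5: · MOVVS
6: · MOVHI
7: ✓ MOVGE  r3←0x08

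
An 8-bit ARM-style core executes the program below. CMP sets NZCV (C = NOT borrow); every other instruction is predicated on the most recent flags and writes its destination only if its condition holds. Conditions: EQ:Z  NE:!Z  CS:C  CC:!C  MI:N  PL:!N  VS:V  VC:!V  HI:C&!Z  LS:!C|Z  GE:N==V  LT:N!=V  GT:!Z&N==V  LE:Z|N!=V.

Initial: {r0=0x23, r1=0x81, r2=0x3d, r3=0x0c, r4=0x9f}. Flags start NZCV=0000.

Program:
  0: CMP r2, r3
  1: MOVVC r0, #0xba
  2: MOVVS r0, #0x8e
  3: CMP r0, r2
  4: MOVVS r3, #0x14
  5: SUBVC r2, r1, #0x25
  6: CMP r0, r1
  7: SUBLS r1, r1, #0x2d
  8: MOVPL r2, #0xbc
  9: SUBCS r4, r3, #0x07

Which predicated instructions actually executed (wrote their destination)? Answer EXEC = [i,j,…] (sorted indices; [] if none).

[0] flags=0010 → (cmp)
[1] flags=0010 VC?T → r0=0xba
[2] flags=0010 VS?F → skip
[3] flags=0011 → (cmp)
[4] flags=0011 VS?T → r3=0x14
[5] flags=0011 VC?F → skip
[6] flags=0010 → (cmp)
[7] flags=0010 LS?F → skip
[8] flags=0010 PL?T → r2=0xbc
[9] flags=0010 CS?T → r4=0x0d

EXEC = [1,4,8,9]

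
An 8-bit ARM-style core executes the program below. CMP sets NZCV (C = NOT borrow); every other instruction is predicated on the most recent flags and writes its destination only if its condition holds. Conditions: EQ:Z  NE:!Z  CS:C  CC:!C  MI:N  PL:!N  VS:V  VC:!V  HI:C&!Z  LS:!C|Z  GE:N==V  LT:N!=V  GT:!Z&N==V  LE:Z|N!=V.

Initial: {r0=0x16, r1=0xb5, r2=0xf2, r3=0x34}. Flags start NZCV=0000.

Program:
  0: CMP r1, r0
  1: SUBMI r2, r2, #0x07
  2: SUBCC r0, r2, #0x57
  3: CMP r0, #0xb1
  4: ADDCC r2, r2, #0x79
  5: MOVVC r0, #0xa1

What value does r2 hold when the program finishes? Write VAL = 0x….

[0] flags=1010 → (cmp)
[1] flags=1010 MI?T → r2=0xeb
[2] flags=1010 CC?F → skip
[3] flags=0000 → (cmp)
[4] flags=0000 CC?T → r2=0x64
[5] flags=0000 VC?T → r0=0xa1

VAL = 0x64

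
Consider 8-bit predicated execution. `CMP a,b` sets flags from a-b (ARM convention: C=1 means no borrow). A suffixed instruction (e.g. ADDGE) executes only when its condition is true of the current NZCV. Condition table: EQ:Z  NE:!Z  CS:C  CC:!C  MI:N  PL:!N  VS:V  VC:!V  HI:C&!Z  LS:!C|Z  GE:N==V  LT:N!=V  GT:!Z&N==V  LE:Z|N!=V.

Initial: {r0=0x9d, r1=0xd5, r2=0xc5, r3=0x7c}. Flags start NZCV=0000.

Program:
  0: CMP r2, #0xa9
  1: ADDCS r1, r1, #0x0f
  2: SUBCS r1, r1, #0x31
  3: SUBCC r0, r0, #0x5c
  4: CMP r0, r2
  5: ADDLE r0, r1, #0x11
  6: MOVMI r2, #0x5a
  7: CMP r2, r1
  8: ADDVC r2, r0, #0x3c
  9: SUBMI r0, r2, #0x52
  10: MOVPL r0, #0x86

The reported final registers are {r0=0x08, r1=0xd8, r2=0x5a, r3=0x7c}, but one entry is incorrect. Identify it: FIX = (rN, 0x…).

[0] flags=0010 → (cmp)
[1] flags=0010 CS?T → r1=0xe4
[2] flags=0010 CS?T → r1=0xb3
[3] flags=0010 CC?F → skip
[4] flags=1000 → (cmp)
[5] flags=1000 LE?T → r0=0xc4
[6] flags=1000 MI?T → r2=0x5a
[7] flags=1001 → (cmp)
[8] flags=1001 VC?F → skip
[9] flags=1001 MI?T → r0=0x08
[10] flags=1001 PL?F → skip

FIX = (r1, 0xb3)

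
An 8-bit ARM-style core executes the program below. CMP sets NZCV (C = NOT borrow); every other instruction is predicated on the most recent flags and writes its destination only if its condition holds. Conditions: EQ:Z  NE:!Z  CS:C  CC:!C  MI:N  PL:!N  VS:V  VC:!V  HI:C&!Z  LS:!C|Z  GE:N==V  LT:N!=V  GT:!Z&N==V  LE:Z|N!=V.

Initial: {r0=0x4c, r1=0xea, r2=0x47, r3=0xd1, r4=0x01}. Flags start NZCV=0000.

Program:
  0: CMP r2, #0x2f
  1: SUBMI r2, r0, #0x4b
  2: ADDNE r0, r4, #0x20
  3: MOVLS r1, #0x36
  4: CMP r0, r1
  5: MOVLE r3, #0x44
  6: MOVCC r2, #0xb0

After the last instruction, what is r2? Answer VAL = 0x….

VAL = 0xb0

[0] flags=0010 → (cmp)
[1] flags=0010 MI?F → skip
[2] flags=0010 NE?T → r0=0x21
[3] flags=0010 LS?F → skip
[4] flags=0000 → (cmp)
[5] flags=0000 LE?F → skip
[6] flags=0000 CC?T → r2=0xb0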